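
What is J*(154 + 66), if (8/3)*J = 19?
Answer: 3135/2 ≈ 1567.5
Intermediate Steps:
J = 57/8 (J = (3/8)*19 = 57/8 ≈ 7.1250)
J*(154 + 66) = 57*(154 + 66)/8 = (57/8)*220 = 3135/2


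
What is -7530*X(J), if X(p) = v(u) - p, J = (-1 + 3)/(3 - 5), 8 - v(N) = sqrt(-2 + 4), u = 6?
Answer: -67770 + 7530*sqrt(2) ≈ -57121.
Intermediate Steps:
v(N) = 8 - sqrt(2) (v(N) = 8 - sqrt(-2 + 4) = 8 - sqrt(2))
J = -1 (J = 2/(-2) = 2*(-1/2) = -1)
X(p) = 8 - p - sqrt(2) (X(p) = (8 - sqrt(2)) - p = 8 - p - sqrt(2))
-7530*X(J) = -7530*(8 - 1*(-1) - sqrt(2)) = -7530*(8 + 1 - sqrt(2)) = -7530*(9 - sqrt(2)) = -67770 + 7530*sqrt(2)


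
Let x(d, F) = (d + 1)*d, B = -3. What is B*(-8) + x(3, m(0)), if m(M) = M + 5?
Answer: 36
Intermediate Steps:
m(M) = 5 + M
x(d, F) = d*(1 + d) (x(d, F) = (1 + d)*d = d*(1 + d))
B*(-8) + x(3, m(0)) = -3*(-8) + 3*(1 + 3) = 24 + 3*4 = 24 + 12 = 36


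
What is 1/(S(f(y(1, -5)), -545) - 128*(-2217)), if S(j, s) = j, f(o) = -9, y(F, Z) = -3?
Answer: 1/283767 ≈ 3.5240e-6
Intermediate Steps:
1/(S(f(y(1, -5)), -545) - 128*(-2217)) = 1/(-9 - 128*(-2217)) = 1/(-9 + 283776) = 1/283767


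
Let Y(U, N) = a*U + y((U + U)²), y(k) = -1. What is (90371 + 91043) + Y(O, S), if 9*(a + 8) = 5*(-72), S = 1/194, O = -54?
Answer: 184005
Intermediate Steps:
S = 1/194 ≈ 0.0051546
a = -48 (a = -8 + (5*(-72))/9 = -8 + (⅑)*(-360) = -8 - 40 = -48)
Y(U, N) = -1 - 48*U (Y(U, N) = -48*U - 1 = -1 - 48*U)
(90371 + 91043) + Y(O, S) = (90371 + 91043) + (-1 - 48*(-54)) = 181414 + (-1 + 2592) = 181414 + 2591 = 184005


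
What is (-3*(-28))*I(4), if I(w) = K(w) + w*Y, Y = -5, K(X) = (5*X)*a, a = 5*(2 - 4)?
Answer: -18480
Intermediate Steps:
a = -10 (a = 5*(-2) = -10)
K(X) = -50*X (K(X) = (5*X)*(-10) = -50*X)
I(w) = -55*w (I(w) = -50*w + w*(-5) = -50*w - 5*w = -55*w)
(-3*(-28))*I(4) = (-3*(-28))*(-55*4) = 84*(-220) = -18480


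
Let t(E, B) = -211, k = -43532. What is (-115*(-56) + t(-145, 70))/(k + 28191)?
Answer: -6229/15341 ≈ -0.40604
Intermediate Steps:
(-115*(-56) + t(-145, 70))/(k + 28191) = (-115*(-56) - 211)/(-43532 + 28191) = (6440 - 211)/(-15341) = 6229*(-1/15341) = -6229/15341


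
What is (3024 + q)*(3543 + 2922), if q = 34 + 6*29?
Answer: 20894880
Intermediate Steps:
q = 208 (q = 34 + 174 = 208)
(3024 + q)*(3543 + 2922) = (3024 + 208)*(3543 + 2922) = 3232*6465 = 20894880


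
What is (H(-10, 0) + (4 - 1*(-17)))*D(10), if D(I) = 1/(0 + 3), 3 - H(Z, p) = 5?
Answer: 19/3 ≈ 6.3333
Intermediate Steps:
H(Z, p) = -2 (H(Z, p) = 3 - 1*5 = 3 - 5 = -2)
D(I) = 1/3
(H(-10, 0) + (4 - 1*(-17)))*D(10) = (-2 + (4 - 1*(-17)))*(1/3) = (-2 + (4 + 17))*(1/3) = (-2 + 21)*(1/3) = 19*(1/3) = 19/3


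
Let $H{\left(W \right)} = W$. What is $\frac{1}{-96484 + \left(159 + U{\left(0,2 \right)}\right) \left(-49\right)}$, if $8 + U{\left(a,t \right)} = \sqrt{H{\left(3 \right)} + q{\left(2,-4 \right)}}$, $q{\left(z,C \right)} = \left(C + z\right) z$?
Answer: $- \frac{103883}{10791680090} + \frac{49 i}{10791680090} \approx -9.6262 \cdot 10^{-6} + 4.5405 \cdot 10^{-9} i$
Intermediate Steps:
$q{\left(z,C \right)} = z \left(C + z\right)$
$U{\left(a,t \right)} = -8 + i$ ($U{\left(a,t \right)} = -8 + \sqrt{3 + 2 \left(-4 + 2\right)} = -8 + \sqrt{3 + 2 \left(-2\right)} = -8 + \sqrt{3 - 4} = -8 + \sqrt{-1} = -8 + i$)
$\frac{1}{-96484 + \left(159 + U{\left(0,2 \right)}\right) \left(-49\right)} = \frac{1}{-96484 + \left(159 - \left(8 - i\right)\right) \left(-49\right)} = \frac{1}{-96484 + \left(151 + i\right) \left(-49\right)} = \frac{1}{-96484 - \left(7399 + 49 i\right)} = \frac{1}{-103883 - 49 i} = \frac{-103883 + 49 i}{10791680090}$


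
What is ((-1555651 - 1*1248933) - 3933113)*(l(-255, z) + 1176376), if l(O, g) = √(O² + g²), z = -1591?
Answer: -7926065046072 - 6737697*√2596306 ≈ -7.9369e+12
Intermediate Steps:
((-1555651 - 1*1248933) - 3933113)*(l(-255, z) + 1176376) = ((-1555651 - 1*1248933) - 3933113)*(√((-255)² + (-1591)²) + 1176376) = ((-1555651 - 1248933) - 3933113)*(√(65025 + 2531281) + 1176376) = (-2804584 - 3933113)*(√2596306 + 1176376) = -6737697*(1176376 + √2596306) = -7926065046072 - 6737697*√2596306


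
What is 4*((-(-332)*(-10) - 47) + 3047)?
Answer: -1280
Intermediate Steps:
4*((-(-332)*(-10) - 47) + 3047) = 4*((-83*40 - 47) + 3047) = 4*((-3320 - 47) + 3047) = 4*(-3367 + 3047) = 4*(-320) = -1280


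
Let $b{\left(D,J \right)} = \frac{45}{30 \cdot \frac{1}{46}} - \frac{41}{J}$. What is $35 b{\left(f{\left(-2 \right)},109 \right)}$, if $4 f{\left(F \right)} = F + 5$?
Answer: $\frac{261800}{109} \approx 2401.8$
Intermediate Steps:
$f{\left(F \right)} = \frac{5}{4} + \frac{F}{4}$ ($f{\left(F \right)} = \frac{F + 5}{4} = \frac{5 + F}{4} = \frac{5}{4} + \frac{F}{4}$)
$b{\left(D,J \right)} = 69 - \frac{41}{J}$ ($b{\left(D,J \right)} = \frac{45}{30 \cdot \frac{1}{46}} - \frac{41}{J} = \frac{45}{\frac{15}{23}} - \frac{41}{J} = 45 \cdot \frac{23}{15} - \frac{41}{J} = 69 - \frac{41}{J}$)
$35 b{\left(f{\left(-2 \right)},109 \right)} = 35 \left(69 - \frac{41}{109}\right) = 35 \cdot \frac{7480}{109} = \frac{261800}{109}$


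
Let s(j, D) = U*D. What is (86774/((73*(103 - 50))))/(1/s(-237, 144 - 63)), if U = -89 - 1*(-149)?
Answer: 421721640/3869 ≈ 1.0900e+5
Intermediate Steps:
U = 60 (U = -89 + 149 = 60)
s(j, D) = 60*D
(86774/((73*(103 - 50))))/(1/s(-237, 144 - 63)) = (86774/((73*(103 - 50))))/(1/(60*(144 - 63))) = (86774/((73*53)))/(1/(60*81)) = (86774/3869)/(1/4860) = (86774*(1/3869))/(1/4860) = (86774/3869)*4860 = 421721640/3869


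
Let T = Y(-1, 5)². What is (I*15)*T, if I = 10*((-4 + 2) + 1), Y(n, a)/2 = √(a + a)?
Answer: -6000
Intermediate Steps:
Y(n, a) = 2*√2*√a (Y(n, a) = 2*√(a + a) = 2*√(2*a) = 2*(√2*√a) = 2*√2*√a)
I = -10 (I = 10*(-2 + 1) = 10*(-1) = -10)
T = 40 (T = (2*√2*√5)² = (2*√10)² = 40)
(I*15)*T = -10*15*40 = -150*40 = -6000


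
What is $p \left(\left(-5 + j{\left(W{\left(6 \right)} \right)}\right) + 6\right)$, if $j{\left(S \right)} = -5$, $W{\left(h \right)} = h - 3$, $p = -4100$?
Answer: $16400$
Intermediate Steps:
$W{\left(h \right)} = -3 + h$
$p \left(\left(-5 + j{\left(W{\left(6 \right)} \right)}\right) + 6\right) = - 4100 \left(\left(-5 - 5\right) + 6\right) = - 4100 \left(-10 + 6\right) = \left(-4100\right) \left(-4\right) = 16400$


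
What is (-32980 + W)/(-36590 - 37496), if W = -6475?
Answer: 39455/74086 ≈ 0.53256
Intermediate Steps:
(-32980 + W)/(-36590 - 37496) = (-32980 - 6475)/(-36590 - 37496) = -39455/(-74086) = -39455*(-1/74086) = 39455/74086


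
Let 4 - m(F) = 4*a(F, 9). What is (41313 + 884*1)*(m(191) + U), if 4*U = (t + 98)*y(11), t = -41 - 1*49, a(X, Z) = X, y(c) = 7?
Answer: -31478962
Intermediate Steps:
t = -90 (t = -41 - 49 = -90)
m(F) = 4 - 4*F
U = 14 (U = ((-90 + 98)*7)/4 = (8*7)/4 = (¼)*56 = 14)
(41313 + 884*1)*(m(191) + U) = (41313 + 884*1)*((4 - 4*191) + 14) = (41313 + 884)*((4 - 764) + 14) = 42197*(-760 + 14) = 42197*(-746) = -31478962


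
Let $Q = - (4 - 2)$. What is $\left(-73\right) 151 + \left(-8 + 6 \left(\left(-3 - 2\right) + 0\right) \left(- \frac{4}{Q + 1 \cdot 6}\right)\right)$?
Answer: $-11001$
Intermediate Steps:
$Q = -2$ ($Q = - (4 - 2) = \left(-1\right) 2 = -2$)
$\left(-73\right) 151 + \left(-8 + 6 \left(\left(-3 - 2\right) + 0\right) \left(- \frac{4}{Q + 1 \cdot 6}\right)\right) = \left(-73\right) 151 - \left(8 - 6 \left(\left(-3 - 2\right) + 0\right) \left(- \frac{4}{-2 + 1 \cdot 6}\right)\right) = -11023 - \left(8 - 6 \left(-5 + 0\right) \left(- \frac{4}{-2 + 6}\right)\right) = -11023 - \left(8 - 6 \left(-5\right) \left(- \frac{4}{4}\right)\right) = -11023 - \left(8 + 30 \left(\left(-4\right) \frac{1}{4}\right)\right) = -11023 - -22 = -11023 + \left(-8 + 30\right) = -11023 + 22 = -11001$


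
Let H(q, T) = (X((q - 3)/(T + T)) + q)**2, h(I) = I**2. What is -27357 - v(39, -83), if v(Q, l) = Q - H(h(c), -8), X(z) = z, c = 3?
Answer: -1748583/64 ≈ -27322.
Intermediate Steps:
H(q, T) = (q + (-3 + q)/(2*T))**2 (H(q, T) = ((q - 3)/(T + T) + q)**2 = ((-3 + q)/((2*T)) + q)**2 = ((-3 + q)*(1/(2*T)) + q)**2 = ((-3 + q)/(2*T) + q)**2 = (q + (-3 + q)/(2*T))**2)
v(Q, l) = -4761/64 + Q (v(Q, l) = Q - (-3 + 3**2 + 2*(-8)*3**2)**2/(4*(-8)**2) = Q - (-3 + 9 + 2*(-8)*9)**2/(4*64) = Q - (-3 + 9 - 144)**2/(4*64) = Q - (-138)**2/(4*64) = Q - 19044/(4*64) = Q - 1*4761/64 = Q - 4761/64 = -4761/64 + Q)
-27357 - v(39, -83) = -27357 - (-4761/64 + 39) = -27357 - 1*(-2265/64) = -27357 + 2265/64 = -1748583/64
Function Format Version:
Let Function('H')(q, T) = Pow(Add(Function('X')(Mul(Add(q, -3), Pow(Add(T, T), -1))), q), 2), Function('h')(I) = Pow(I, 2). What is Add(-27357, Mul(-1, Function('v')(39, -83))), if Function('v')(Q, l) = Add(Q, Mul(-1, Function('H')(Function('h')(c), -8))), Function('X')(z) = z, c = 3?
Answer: Rational(-1748583, 64) ≈ -27322.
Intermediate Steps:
Function('H')(q, T) = Pow(Add(q, Mul(Rational(1, 2), Pow(T, -1), Add(-3, q))), 2) (Function('H')(q, T) = Pow(Add(Mul(Add(q, -3), Pow(Add(T, T), -1)), q), 2) = Pow(Add(Mul(Add(-3, q), Pow(Mul(2, T), -1)), q), 2) = Pow(Add(Mul(Add(-3, q), Mul(Rational(1, 2), Pow(T, -1))), q), 2) = Pow(Add(Mul(Rational(1, 2), Pow(T, -1), Add(-3, q)), q), 2) = Pow(Add(q, Mul(Rational(1, 2), Pow(T, -1), Add(-3, q))), 2))
Function('v')(Q, l) = Add(Rational(-4761, 64), Q) (Function('v')(Q, l) = Add(Q, Mul(-1, Mul(Rational(1, 4), Pow(-8, -2), Pow(Add(-3, Pow(3, 2), Mul(2, -8, Pow(3, 2))), 2)))) = Add(Q, Mul(-1, Mul(Rational(1, 4), Rational(1, 64), Pow(Add(-3, 9, Mul(2, -8, 9)), 2)))) = Add(Q, Mul(-1, Mul(Rational(1, 4), Rational(1, 64), Pow(Add(-3, 9, -144), 2)))) = Add(Q, Mul(-1, Mul(Rational(1, 4), Rational(1, 64), Pow(-138, 2)))) = Add(Q, Mul(-1, Mul(Rational(1, 4), Rational(1, 64), 19044))) = Add(Q, Mul(-1, Rational(4761, 64))) = Add(Q, Rational(-4761, 64)) = Add(Rational(-4761, 64), Q))
Add(-27357, Mul(-1, Function('v')(39, -83))) = Add(-27357, Mul(-1, Add(Rational(-4761, 64), 39))) = Add(-27357, Mul(-1, Rational(-2265, 64))) = Add(-27357, Rational(2265, 64)) = Rational(-1748583, 64)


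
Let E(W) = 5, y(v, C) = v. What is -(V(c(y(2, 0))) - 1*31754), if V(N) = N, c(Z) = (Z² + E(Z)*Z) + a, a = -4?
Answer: 31744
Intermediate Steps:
c(Z) = -4 + Z² + 5*Z (c(Z) = (Z² + 5*Z) - 4 = -4 + Z² + 5*Z)
-(V(c(y(2, 0))) - 1*31754) = -((-4 + 2² + 5*2) - 1*31754) = -((-4 + 4 + 10) - 31754) = -(10 - 31754) = -1*(-31744) = 31744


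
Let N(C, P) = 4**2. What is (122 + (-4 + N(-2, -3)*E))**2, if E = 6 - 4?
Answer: 22500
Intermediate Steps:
N(C, P) = 16
E = 2
(122 + (-4 + N(-2, -3)*E))**2 = (122 + (-4 + 16*2))**2 = (122 + (-4 + 32))**2 = (122 + 28)**2 = 150**2 = 22500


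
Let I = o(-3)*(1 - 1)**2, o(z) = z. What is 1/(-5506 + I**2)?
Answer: -1/5506 ≈ -0.00018162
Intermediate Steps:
I = 0 (I = -3*(1 - 1)**2 = -3*0**2 = -3*0 = 0)
1/(-5506 + I**2) = 1/(-5506 + 0**2) = 1/(-5506 + 0) = 1/(-5506) = -1/5506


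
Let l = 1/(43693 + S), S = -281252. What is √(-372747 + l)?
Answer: I*√21035708001194866/237559 ≈ 610.53*I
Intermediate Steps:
l = -1/237559 (l = 1/(43693 - 281252) = 1/(-237559) = -1/237559 ≈ -4.2095e-6)
√(-372747 + l) = √(-372747 - 1/237559) = √(-88549404574/237559) = I*√21035708001194866/237559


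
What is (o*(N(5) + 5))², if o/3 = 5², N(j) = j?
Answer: 562500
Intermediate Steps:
o = 75 (o = 3*5² = 3*25 = 75)
(o*(N(5) + 5))² = (75*(5 + 5))² = (75*10)² = 750² = 562500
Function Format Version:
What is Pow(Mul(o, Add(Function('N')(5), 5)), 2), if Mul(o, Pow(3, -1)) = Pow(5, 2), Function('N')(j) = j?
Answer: 562500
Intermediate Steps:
o = 75 (o = Mul(3, Pow(5, 2)) = Mul(3, 25) = 75)
Pow(Mul(o, Add(Function('N')(5), 5)), 2) = Pow(Mul(75, Add(5, 5)), 2) = Pow(Mul(75, 10), 2) = Pow(750, 2) = 562500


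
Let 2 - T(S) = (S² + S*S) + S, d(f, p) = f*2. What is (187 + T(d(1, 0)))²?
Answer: 32041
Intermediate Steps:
d(f, p) = 2*f
T(S) = 2 - S - 2*S² (T(S) = 2 - ((S² + S*S) + S) = 2 - ((S² + S²) + S) = 2 - (2*S² + S) = 2 - (S + 2*S²) = 2 + (-S - 2*S²) = 2 - S - 2*S²)
(187 + T(d(1, 0)))² = (187 + (2 - 2 - 2*(2*1)²))² = (187 + (2 - 1*2 - 2*2²))² = (187 + (2 - 2 - 2*4))² = (187 + (2 - 2 - 8))² = (187 - 8)² = 179² = 32041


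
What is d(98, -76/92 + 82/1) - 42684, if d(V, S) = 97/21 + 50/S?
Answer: -1673306339/39207 ≈ -42679.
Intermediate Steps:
d(V, S) = 97/21 + 50/S (d(V, S) = 97*(1/21) + 50/S = 97/21 + 50/S)
d(98, -76/92 + 82/1) - 42684 = (97/21 + 50/(-76/92 + 82/1)) - 42684 = (97/21 + 50/(-76*1/92 + 82*1)) - 42684 = (97/21 + 50/(-19/23 + 82)) - 42684 = (97/21 + 50/(1867/23)) - 42684 = (97/21 + 50*(23/1867)) - 42684 = (97/21 + 1150/1867) - 42684 = 205249/39207 - 42684 = -1673306339/39207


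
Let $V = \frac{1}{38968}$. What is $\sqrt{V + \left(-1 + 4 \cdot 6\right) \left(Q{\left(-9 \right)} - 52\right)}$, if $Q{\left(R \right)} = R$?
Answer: $\frac{i \sqrt{532615627426}}{19484} \approx 37.457 i$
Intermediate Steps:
$V = \frac{1}{38968} \approx 2.5662 \cdot 10^{-5}$
$\sqrt{V + \left(-1 + 4 \cdot 6\right) \left(Q{\left(-9 \right)} - 52\right)} = \sqrt{\frac{1}{38968} + \left(-1 + 4 \cdot 6\right) \left(-9 - 52\right)} = \sqrt{\frac{1}{38968} + \left(-1 + 24\right) \left(-61\right)} = \sqrt{\frac{1}{38968} + 23 \left(-61\right)} = \sqrt{\frac{1}{38968} - 1403} = \sqrt{- \frac{54672103}{38968}} = \frac{i \sqrt{532615627426}}{19484}$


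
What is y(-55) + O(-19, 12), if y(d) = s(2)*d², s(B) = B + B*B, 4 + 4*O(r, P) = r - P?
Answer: 72565/4 ≈ 18141.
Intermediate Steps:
O(r, P) = -1 - P/4 + r/4 (O(r, P) = -1 + (r - P)/4 = -1 + (-P/4 + r/4) = -1 - P/4 + r/4)
s(B) = B + B²
y(d) = 6*d² (y(d) = (2*(1 + 2))*d² = (2*3)*d² = 6*d²)
y(-55) + O(-19, 12) = 6*(-55)² + (-1 - ¼*12 + (¼)*(-19)) = 6*3025 + (-1 - 3 - 19/4) = 18150 - 35/4 = 72565/4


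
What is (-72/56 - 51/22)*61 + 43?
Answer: -27233/154 ≈ -176.84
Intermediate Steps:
(-72/56 - 51/22)*61 + 43 = (-72*1/56 - 51*1/22)*61 + 43 = (-9/7 - 51/22)*61 + 43 = -555/154*61 + 43 = -33855/154 + 43 = -27233/154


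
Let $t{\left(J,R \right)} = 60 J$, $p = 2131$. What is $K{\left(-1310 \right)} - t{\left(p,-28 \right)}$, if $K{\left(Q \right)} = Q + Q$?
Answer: $-130480$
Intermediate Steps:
$K{\left(Q \right)} = 2 Q$
$K{\left(-1310 \right)} - t{\left(p,-28 \right)} = 2 \left(-1310\right) - 60 \cdot 2131 = -2620 - 127860 = -130480$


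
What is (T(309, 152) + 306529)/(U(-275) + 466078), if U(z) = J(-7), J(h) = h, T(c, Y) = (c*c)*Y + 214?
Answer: 14819855/466071 ≈ 31.797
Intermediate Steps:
T(c, Y) = 214 + Y*c² (T(c, Y) = c²*Y + 214 = Y*c² + 214 = 214 + Y*c²)
U(z) = -7
(T(309, 152) + 306529)/(U(-275) + 466078) = ((214 + 152*309²) + 306529)/(-7 + 466078) = ((214 + 152*95481) + 306529)/466071 = ((214 + 14513112) + 306529)*(1/466071) = (14513326 + 306529)*(1/466071) = 14819855*(1/466071) = 14819855/466071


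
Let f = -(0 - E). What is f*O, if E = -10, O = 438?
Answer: -4380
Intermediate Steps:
f = -10 (f = -(0 - 1*(-10)) = -(0 + 10) = -1*10 = -10)
f*O = -10*438 = -4380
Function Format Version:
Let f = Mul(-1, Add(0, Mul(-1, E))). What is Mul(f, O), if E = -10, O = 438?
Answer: -4380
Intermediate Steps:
f = -10 (f = Mul(-1, Add(0, Mul(-1, -10))) = Mul(-1, Add(0, 10)) = Mul(-1, 10) = -10)
Mul(f, O) = Mul(-10, 438) = -4380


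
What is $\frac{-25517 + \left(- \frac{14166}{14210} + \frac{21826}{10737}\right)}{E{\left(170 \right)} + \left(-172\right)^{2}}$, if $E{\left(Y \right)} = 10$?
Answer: $- \frac{973260331243}{1128809638845} \approx -0.8622$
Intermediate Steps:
$\frac{-25517 + \left(- \frac{14166}{14210} + \frac{21826}{10737}\right)}{E{\left(170 \right)} + \left(-172\right)^{2}} = \frac{-25517 + \left(- \frac{14166}{14210} + \frac{21826}{10737}\right)}{10 + \left(-172\right)^{2}} = \frac{-25517 + \left(\left(-14166\right) \frac{1}{14210} + 21826 \cdot \frac{1}{10737}\right)}{10 + 29584} = \frac{-25517 + \left(- \frac{7083}{7105} + \frac{21826}{10737}\right)}{29594} = \left(-25517 + \frac{79023559}{76286385}\right) \frac{1}{29594} = \left(- \frac{1946520662486}{76286385}\right) \frac{1}{29594} = - \frac{973260331243}{1128809638845}$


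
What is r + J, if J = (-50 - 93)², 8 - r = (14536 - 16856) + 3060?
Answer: 19717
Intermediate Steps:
r = -732 (r = 8 - ((14536 - 16856) + 3060) = 8 - (-2320 + 3060) = 8 - 1*740 = 8 - 740 = -732)
J = 20449 (J = (-143)² = 20449)
r + J = -732 + 20449 = 19717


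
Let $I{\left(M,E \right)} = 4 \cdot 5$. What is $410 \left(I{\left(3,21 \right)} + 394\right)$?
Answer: $169740$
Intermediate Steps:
$I{\left(M,E \right)} = 20$
$410 \left(I{\left(3,21 \right)} + 394\right) = 410 \left(20 + 394\right) = 410 \cdot 414 = 169740$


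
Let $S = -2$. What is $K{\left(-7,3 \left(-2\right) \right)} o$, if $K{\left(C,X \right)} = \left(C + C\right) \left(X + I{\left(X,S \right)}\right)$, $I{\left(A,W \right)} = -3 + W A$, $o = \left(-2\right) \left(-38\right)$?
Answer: $-3192$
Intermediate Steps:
$o = 76$
$I{\left(A,W \right)} = -3 + A W$
$K{\left(C,X \right)} = 2 C \left(-3 - X\right)$ ($K{\left(C,X \right)} = \left(C + C\right) \left(X + \left(-3 + X \left(-2\right)\right)\right) = 2 C \left(X - \left(3 + 2 X\right)\right) = 2 C \left(-3 - X\right)$)
$K{\left(-7,3 \left(-2\right) \right)} o = 2 \left(-7\right) \left(-3 - 3 \left(-2\right)\right) 76 = 2 \left(-7\right) \left(-3 - -6\right) 76 = 2 \left(-7\right) \left(-3 + 6\right) 76 = 2 \left(-7\right) 3 \cdot 76 = \left(-42\right) 76 = -3192$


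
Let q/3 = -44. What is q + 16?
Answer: -116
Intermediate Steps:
q = -132 (q = 3*(-44) = -132)
q + 16 = -132 + 16 = -116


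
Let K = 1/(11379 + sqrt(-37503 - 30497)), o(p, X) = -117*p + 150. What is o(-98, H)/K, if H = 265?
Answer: 132178464 + 232320*I*sqrt(170) ≈ 1.3218e+8 + 3.0291e+6*I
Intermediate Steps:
o(p, X) = 150 - 117*p
K = 1/(11379 + 20*I*sqrt(170)) (K = 1/(11379 + sqrt(-68000)) = 1/(11379 + 20*I*sqrt(170)) ≈ 8.7835e-5 - 2.0129e-6*I)
o(-98, H)/K = (150 - 117*(-98))/(11379/129549641 - 20*I*sqrt(170)/129549641) = (150 + 11466)/(11379/129549641 - 20*I*sqrt(170)/129549641) = 11616/(11379/129549641 - 20*I*sqrt(170)/129549641)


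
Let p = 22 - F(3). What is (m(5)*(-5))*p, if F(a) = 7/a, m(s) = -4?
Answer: 1180/3 ≈ 393.33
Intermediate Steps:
p = 59/3 (p = 22 - 7/3 = 59/3 ≈ 19.667)
(m(5)*(-5))*p = -4*(-5)*(59/3) = 20*(59/3) = 1180/3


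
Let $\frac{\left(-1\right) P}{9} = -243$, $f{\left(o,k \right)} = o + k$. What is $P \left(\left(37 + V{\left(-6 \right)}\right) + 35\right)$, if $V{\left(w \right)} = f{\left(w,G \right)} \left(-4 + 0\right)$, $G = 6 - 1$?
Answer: $166212$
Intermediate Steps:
$G = 5$
$f{\left(o,k \right)} = k + o$
$P = 2187$ ($P = \left(-9\right) \left(-243\right) = 2187$)
$V{\left(w \right)} = -20 - 4 w$ ($V{\left(w \right)} = \left(5 + w\right) \left(-4 + 0\right) = \left(5 + w\right) \left(-4\right) = -20 - 4 w$)
$P \left(\left(37 + V{\left(-6 \right)}\right) + 35\right) = 2187 \left(\left(37 - -4\right) + 35\right) = 2187 \left(\left(37 + \left(-20 + 24\right)\right) + 35\right) = 2187 \left(\left(37 + 4\right) + 35\right) = 2187 \left(41 + 35\right) = 2187 \cdot 76 = 166212$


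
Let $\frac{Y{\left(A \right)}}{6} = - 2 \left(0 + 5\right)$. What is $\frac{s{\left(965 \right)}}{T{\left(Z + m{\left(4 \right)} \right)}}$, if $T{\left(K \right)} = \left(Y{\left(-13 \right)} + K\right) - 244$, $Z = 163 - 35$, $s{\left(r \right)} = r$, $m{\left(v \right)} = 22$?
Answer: $- \frac{965}{154} \approx -6.2662$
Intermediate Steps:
$Y{\left(A \right)} = -60$ ($Y{\left(A \right)} = 6 \left(- 2 \left(0 + 5\right)\right) = 6 \left(\left(-2\right) 5\right) = 6 \left(-10\right) = -60$)
$Z = 128$ ($Z = 163 - 35 = 128$)
$T{\left(K \right)} = -304 + K$ ($T{\left(K \right)} = \left(-60 + K\right) - 244 = -304 + K$)
$\frac{s{\left(965 \right)}}{T{\left(Z + m{\left(4 \right)} \right)}} = \frac{965}{-304 + \left(128 + 22\right)} = \frac{965}{-304 + 150} = \frac{965}{-154} = 965 \left(- \frac{1}{154}\right) = - \frac{965}{154}$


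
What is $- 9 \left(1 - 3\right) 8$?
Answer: $144$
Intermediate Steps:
$- 9 \left(1 - 3\right) 8 = \left(-9\right) \left(-2\right) 8 = 18 \cdot 8 = 144$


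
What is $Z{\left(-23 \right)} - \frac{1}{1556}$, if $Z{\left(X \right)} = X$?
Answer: $- \frac{35789}{1556} \approx -23.001$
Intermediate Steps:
$Z{\left(-23 \right)} - \frac{1}{1556} = -23 - \frac{1}{1556} = - \frac{35789}{1556}$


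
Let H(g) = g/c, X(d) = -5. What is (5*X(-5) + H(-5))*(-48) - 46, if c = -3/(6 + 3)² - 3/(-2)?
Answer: 104126/79 ≈ 1318.1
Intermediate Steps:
c = 79/54 (c = -3/(9²) - 3*(-½) = -3/81 + 3/2 = -3*1/81 + 3/2 = -1/27 + 3/2 = 79/54 ≈ 1.4630)
H(g) = 54*g/79 (H(g) = g/(79/54) = g*(54/79) = 54*g/79)
(5*X(-5) + H(-5))*(-48) - 46 = (5*(-5) + (54/79)*(-5))*(-48) - 46 = (-25 - 270/79)*(-48) - 46 = -2245/79*(-48) - 46 = 107760/79 - 46 = 104126/79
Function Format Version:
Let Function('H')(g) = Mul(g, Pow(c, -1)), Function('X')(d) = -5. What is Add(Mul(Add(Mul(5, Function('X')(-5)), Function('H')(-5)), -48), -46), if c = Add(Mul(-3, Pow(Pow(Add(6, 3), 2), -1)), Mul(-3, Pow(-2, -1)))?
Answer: Rational(104126, 79) ≈ 1318.1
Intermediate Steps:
c = Rational(79, 54) (c = Add(Mul(-3, Pow(Pow(9, 2), -1)), Mul(-3, Rational(-1, 2))) = Add(Mul(-3, Pow(81, -1)), Rational(3, 2)) = Add(Mul(-3, Rational(1, 81)), Rational(3, 2)) = Add(Rational(-1, 27), Rational(3, 2)) = Rational(79, 54) ≈ 1.4630)
Function('H')(g) = Mul(Rational(54, 79), g) (Function('H')(g) = Mul(g, Pow(Rational(79, 54), -1)) = Mul(g, Rational(54, 79)) = Mul(Rational(54, 79), g))
Add(Mul(Add(Mul(5, Function('X')(-5)), Function('H')(-5)), -48), -46) = Add(Mul(Add(Mul(5, -5), Mul(Rational(54, 79), -5)), -48), -46) = Add(Mul(Add(-25, Rational(-270, 79)), -48), -46) = Add(Mul(Rational(-2245, 79), -48), -46) = Add(Rational(107760, 79), -46) = Rational(104126, 79)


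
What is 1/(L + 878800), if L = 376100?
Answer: 1/1254900 ≈ 7.9688e-7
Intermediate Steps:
1/(L + 878800) = 1/(376100 + 878800) = 1/1254900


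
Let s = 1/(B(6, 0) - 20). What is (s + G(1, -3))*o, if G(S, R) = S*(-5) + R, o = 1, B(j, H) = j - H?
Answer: -113/14 ≈ -8.0714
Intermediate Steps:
G(S, R) = R - 5*S (G(S, R) = -5*S + R = R - 5*S)
s = -1/14 (s = 1/((6 - 1*0) - 20) = 1/((6 + 0) - 20) = 1/(6 - 20) = 1/(-14) = -1/14 ≈ -0.071429)
(s + G(1, -3))*o = (-1/14 + (-3 - 5*1))*1 = (-1/14 + (-3 - 5))*1 = (-1/14 - 8)*1 = -113/14*1 = -113/14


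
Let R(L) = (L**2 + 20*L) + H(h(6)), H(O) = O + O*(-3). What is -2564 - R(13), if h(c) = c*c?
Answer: -2921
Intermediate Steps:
h(c) = c**2
H(O) = -2*O (H(O) = O - 3*O = -2*O)
R(L) = -72 + L**2 + 20*L (R(L) = (L**2 + 20*L) - 2*6**2 = (L**2 + 20*L) - 2*36 = (L**2 + 20*L) - 72 = -72 + L**2 + 20*L)
-2564 - R(13) = -2564 - (-72 + 13**2 + 20*13) = -2564 - (-72 + 169 + 260) = -2564 - 1*357 = -2564 - 357 = -2921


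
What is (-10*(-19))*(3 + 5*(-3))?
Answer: -2280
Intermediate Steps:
(-10*(-19))*(3 + 5*(-3)) = 190*(3 - 15) = 190*(-12) = -2280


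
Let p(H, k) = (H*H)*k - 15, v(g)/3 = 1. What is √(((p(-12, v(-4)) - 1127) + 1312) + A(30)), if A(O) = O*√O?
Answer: √(602 + 30*√30) ≈ 27.682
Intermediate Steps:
v(g) = 3 (v(g) = 3*1 = 3)
p(H, k) = -15 + k*H² (p(H, k) = H²*k - 15 = k*H² - 15 = -15 + k*H²)
A(O) = O^(3/2)
√(((p(-12, v(-4)) - 1127) + 1312) + A(30)) = √((((-15 + 3*(-12)²) - 1127) + 1312) + 30^(3/2)) = √((((-15 + 3*144) - 1127) + 1312) + 30*√30) = √((((-15 + 432) - 1127) + 1312) + 30*√30) = √(((417 - 1127) + 1312) + 30*√30) = √((-710 + 1312) + 30*√30) = √(602 + 30*√30)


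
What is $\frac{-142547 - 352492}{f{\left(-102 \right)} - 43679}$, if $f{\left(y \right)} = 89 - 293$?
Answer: $\frac{495039}{43883} \approx 11.281$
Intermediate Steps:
$f{\left(y \right)} = -204$
$\frac{-142547 - 352492}{f{\left(-102 \right)} - 43679} = \frac{-142547 - 352492}{-204 - 43679} = - \frac{495039}{-43883} = \left(-495039\right) \left(- \frac{1}{43883}\right) = \frac{495039}{43883}$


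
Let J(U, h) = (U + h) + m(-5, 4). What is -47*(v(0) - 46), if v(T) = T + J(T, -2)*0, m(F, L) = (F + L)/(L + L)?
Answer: 2162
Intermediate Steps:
m(F, L) = (F + L)/(2*L) (m(F, L) = (F + L)/((2*L)) = (F + L)*(1/(2*L)) = (F + L)/(2*L))
J(U, h) = -⅛ + U + h (J(U, h) = (U + h) + (½)*(-5 + 4)/4 = (U + h) + (½)*(¼)*(-1) = (U + h) - ⅛ = -⅛ + U + h)
v(T) = T (v(T) = T + (-⅛ + T - 2)*0 = T + (-17/8 + T)*0 = T + 0 = T)
-47*(v(0) - 46) = -47*(0 - 46) = -47*(-46) = 2162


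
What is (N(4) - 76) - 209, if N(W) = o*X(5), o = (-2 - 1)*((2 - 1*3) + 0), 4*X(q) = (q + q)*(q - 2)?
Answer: -525/2 ≈ -262.50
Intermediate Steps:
X(q) = q*(-2 + q)/2 (X(q) = ((q + q)*(q - 2))/4 = ((2*q)*(-2 + q))/4 = (2*q*(-2 + q))/4 = q*(-2 + q)/2)
o = 3 (o = -3*((2 - 3) + 0) = -3*(-1 + 0) = -3*(-1) = 3)
N(W) = 45/2 (N(W) = 3*((½)*5*(-2 + 5)) = 3*((½)*5*3) = 3*(15/2) = 45/2)
(N(4) - 76) - 209 = (45/2 - 76) - 209 = -107/2 - 209 = -525/2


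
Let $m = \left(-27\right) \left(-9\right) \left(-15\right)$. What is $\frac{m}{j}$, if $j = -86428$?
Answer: $\frac{3645}{86428} \approx 0.042174$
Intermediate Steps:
$m = -3645$ ($m = 243 \left(-15\right) = -3645$)
$\frac{m}{j} = - \frac{3645}{-86428} = \left(-3645\right) \left(- \frac{1}{86428}\right) = \frac{3645}{86428}$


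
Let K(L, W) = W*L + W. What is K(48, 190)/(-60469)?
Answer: -9310/60469 ≈ -0.15396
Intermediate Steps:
K(L, W) = W + L*W (K(L, W) = L*W + W = W + L*W)
K(48, 190)/(-60469) = (190*(1 + 48))/(-60469) = (190*49)*(-1/60469) = 9310*(-1/60469) = -9310/60469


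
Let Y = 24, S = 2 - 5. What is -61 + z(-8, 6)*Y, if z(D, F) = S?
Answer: -133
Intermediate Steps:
S = -3
z(D, F) = -3
-61 + z(-8, 6)*Y = -61 - 3*24 = -61 - 72 = -133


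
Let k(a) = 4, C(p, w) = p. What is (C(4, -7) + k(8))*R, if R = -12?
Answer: -96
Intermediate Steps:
(C(4, -7) + k(8))*R = (4 + 4)*(-12) = 8*(-12) = -96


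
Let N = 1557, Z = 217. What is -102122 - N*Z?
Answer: -439991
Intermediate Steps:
-102122 - N*Z = -102122 - 1557*217 = -102122 - 1*337869 = -102122 - 337869 = -439991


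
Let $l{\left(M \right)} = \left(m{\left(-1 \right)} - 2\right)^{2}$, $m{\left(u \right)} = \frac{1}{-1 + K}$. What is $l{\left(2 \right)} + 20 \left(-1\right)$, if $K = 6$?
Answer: $- \frac{419}{25} \approx -16.76$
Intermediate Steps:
$m{\left(u \right)} = \frac{1}{5}$ ($m{\left(u \right)} = \frac{1}{-1 + 6} = \frac{1}{5}$)
$l{\left(M \right)} = \frac{81}{25}$ ($l{\left(M \right)} = \left(\frac{1}{5} - 2\right)^{2} = \left(- \frac{9}{5}\right)^{2} = \frac{81}{25}$)
$l{\left(2 \right)} + 20 \left(-1\right) = \frac{81}{25} + 20 \left(-1\right) = \frac{81}{25} - 20 = - \frac{419}{25}$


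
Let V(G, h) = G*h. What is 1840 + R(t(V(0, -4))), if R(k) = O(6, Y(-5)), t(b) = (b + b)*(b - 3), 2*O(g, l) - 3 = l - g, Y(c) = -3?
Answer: 1837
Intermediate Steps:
O(g, l) = 3/2 + l/2 - g/2 (O(g, l) = 3/2 + (l - g)/2 = 3/2 + (l/2 - g/2) = 3/2 + l/2 - g/2)
t(b) = 2*b*(-3 + b) (t(b) = (2*b)*(-3 + b) = 2*b*(-3 + b))
R(k) = -3 (R(k) = 3/2 + (½)*(-3) - ½*6 = 3/2 - 3/2 - 3 = -3)
1840 + R(t(V(0, -4))) = 1840 - 3 = 1837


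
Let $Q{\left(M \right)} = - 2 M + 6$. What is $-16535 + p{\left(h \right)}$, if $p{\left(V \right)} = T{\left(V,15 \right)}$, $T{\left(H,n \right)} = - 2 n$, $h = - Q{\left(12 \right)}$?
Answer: $-16565$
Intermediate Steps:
$Q{\left(M \right)} = 6 - 2 M$
$h = 18$ ($h = - (6 - 24) = \left(-1\right) \left(-18\right) = 18$)
$p{\left(V \right)} = -30$ ($p{\left(V \right)} = \left(-2\right) 15 = -30$)
$-16535 + p{\left(h \right)} = -16535 - 30 = -16565$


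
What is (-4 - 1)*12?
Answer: -60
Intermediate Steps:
(-4 - 1)*12 = -5*12 = -60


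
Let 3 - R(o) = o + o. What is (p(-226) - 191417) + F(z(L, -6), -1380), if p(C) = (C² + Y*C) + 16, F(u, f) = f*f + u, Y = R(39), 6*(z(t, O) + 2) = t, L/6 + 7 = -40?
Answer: 1780976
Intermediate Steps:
L = -282 (L = -42 + 6*(-40) = -42 - 240 = -282)
z(t, O) = -2 + t/6
R(o) = 3 - 2*o (R(o) = 3 - (o + o) = 3 - 2*o)
Y = -75 (Y = 3 - 2*39 = 3 - 78 = -75)
F(u, f) = u + f² (F(u, f) = f² + u = u + f²)
p(C) = 16 + C² - 75*C (p(C) = (C² - 75*C) + 16 = 16 + C² - 75*C)
(p(-226) - 191417) + F(z(L, -6), -1380) = ((16 + (-226)² - 75*(-226)) - 191417) + ((-2 + (⅙)*(-282)) + (-1380)²) = ((16 + 51076 + 16950) - 191417) + ((-2 - 47) + 1904400) = (68042 - 191417) + (-49 + 1904400) = -123375 + 1904351 = 1780976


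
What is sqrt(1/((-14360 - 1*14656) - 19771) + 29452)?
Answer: 3*sqrt(7788978567889)/48787 ≈ 171.62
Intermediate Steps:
sqrt(1/((-14360 - 1*14656) - 19771) + 29452) = sqrt(1/((-14360 - 14656) - 19771) + 29452) = sqrt(1/(-29016 - 19771) + 29452) = sqrt(1/(-48787) + 29452) = sqrt(-1/48787 + 29452) = sqrt(1436874723/48787) = 3*sqrt(7788978567889)/48787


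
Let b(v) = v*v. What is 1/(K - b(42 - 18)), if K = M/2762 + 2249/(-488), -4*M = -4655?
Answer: -336964/195502221 ≈ -0.0017236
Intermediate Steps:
M = 4655/4 (M = -¼*(-4655) = 4655/4 ≈ 1163.8)
b(v) = v²
K = -1410957/336964 (K = (4655/4)/2762 + 2249/(-488) = (4655/4)*(1/2762) + 2249*(-1/488) = 4655/11048 - 2249/488 = -1410957/336964 ≈ -4.1873)
1/(K - b(42 - 18)) = 1/(-1410957/336964 - (42 - 18)²) = 1/(-1410957/336964 - 1*24²) = 1/(-1410957/336964 - 1*576) = 1/(-1410957/336964 - 576) = 1/(-195502221/336964) = -336964/195502221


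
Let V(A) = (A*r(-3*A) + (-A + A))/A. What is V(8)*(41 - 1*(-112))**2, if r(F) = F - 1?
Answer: -585225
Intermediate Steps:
r(F) = -1 + F
V(A) = -1 - 3*A (V(A) = (A*(-1 - 3*A) + (-A + A))/A = (A*(-1 - 3*A) + 0)/A = (A*(-1 - 3*A))/A = -1 - 3*A)
V(8)*(41 - 1*(-112))**2 = (-1 - 3*8)*(41 - 1*(-112))**2 = (-1 - 24)*(41 + 112)**2 = -25*153**2 = -25*23409 = -585225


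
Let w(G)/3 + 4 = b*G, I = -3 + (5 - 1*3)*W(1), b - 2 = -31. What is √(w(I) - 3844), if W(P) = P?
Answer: I*√3769 ≈ 61.392*I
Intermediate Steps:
b = -29 (b = 2 - 31 = -29)
I = -1 (I = -3 + (5 - 1*3)*1 = -3 + (5 - 3)*1 = -3 + 2*1 = -3 + 2 = -1)
w(G) = -12 - 87*G (w(G) = -12 + 3*(-29*G) = -12 - 87*G)
√(w(I) - 3844) = √((-12 - 87*(-1)) - 3844) = √((-12 + 87) - 3844) = √(75 - 3844) = √(-3769) = I*√3769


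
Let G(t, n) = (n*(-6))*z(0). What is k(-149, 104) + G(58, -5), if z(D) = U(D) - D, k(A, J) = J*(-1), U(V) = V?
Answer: -104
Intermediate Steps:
k(A, J) = -J
z(D) = 0 (z(D) = D - D = 0)
G(t, n) = 0 (G(t, n) = (n*(-6))*0 = -6*n*0 = 0)
k(-149, 104) + G(58, -5) = -1*104 + 0 = -104 + 0 = -104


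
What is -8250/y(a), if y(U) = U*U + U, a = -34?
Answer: -125/17 ≈ -7.3529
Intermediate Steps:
y(U) = U + U² (y(U) = U² + U = U + U²)
-8250/y(a) = -8250*(-1/(34*(1 - 34))) = -8250/((-34*(-33))) = -8250/1122 = -8250*1/1122 = -125/17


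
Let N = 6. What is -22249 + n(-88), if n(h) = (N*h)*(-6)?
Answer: -19081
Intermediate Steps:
n(h) = -36*h (n(h) = (6*h)*(-6) = -36*h)
-22249 + n(-88) = -22249 - 36*(-88) = -22249 + 3168 = -19081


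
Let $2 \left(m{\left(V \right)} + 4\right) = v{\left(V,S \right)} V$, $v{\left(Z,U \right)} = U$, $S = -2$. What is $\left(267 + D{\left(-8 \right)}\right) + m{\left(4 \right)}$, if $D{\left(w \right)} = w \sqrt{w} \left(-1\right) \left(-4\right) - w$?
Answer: $267 - 64 i \sqrt{2} \approx 267.0 - 90.51 i$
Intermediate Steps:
$m{\left(V \right)} = -4 - V$ ($m{\left(V \right)} = -4 + \frac{\left(-2\right) V}{2} = -4 - V$)
$D{\left(w \right)} = - w + 4 w^{\frac{3}{2}}$ ($D{\left(w \right)} = w^{\frac{3}{2}} \left(-1\right) \left(-4\right) - w = - w^{\frac{3}{2}} \left(-4\right) - w = 4 w^{\frac{3}{2}} - w = - w + 4 w^{\frac{3}{2}}$)
$\left(267 + D{\left(-8 \right)}\right) + m{\left(4 \right)} = \left(267 + \left(\left(-1\right) \left(-8\right) + 4 \left(-8\right)^{\frac{3}{2}}\right)\right) - 8 = \left(267 + \left(8 + 4 \left(- 16 i \sqrt{2}\right)\right)\right) - 8 = \left(267 + \left(8 - 64 i \sqrt{2}\right)\right) - 8 = \left(275 - 64 i \sqrt{2}\right) - 8 = 267 - 64 i \sqrt{2}$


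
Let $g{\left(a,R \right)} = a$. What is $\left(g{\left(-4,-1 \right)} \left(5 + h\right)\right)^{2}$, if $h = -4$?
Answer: $16$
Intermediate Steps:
$\left(g{\left(-4,-1 \right)} \left(5 + h\right)\right)^{2} = \left(- 4 \left(5 - 4\right)\right)^{2} = \left(\left(-4\right) 1\right)^{2} = \left(-4\right)^{2} = 16$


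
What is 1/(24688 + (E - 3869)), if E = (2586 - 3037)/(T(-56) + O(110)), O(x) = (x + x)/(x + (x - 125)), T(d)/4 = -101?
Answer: 7632/158899177 ≈ 4.8030e-5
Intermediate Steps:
T(d) = -404 (T(d) = 4*(-101) = -404)
O(x) = 2*x/(-125 + 2*x) (O(x) = (2*x)/(x + (-125 + x)) = (2*x)/(-125 + 2*x) = 2*x/(-125 + 2*x))
E = 8569/7632 (E = (2586 - 3037)/(-404 + 2*110/(-125 + 2*110)) = -451/(-404 + 2*110/(-125 + 220)) = -451/(-404 + 2*110/95) = -451/(-404 + 2*110*(1/95)) = -451/(-404 + 44/19) = -451/(-7632/19) = -451*(-19/7632) = 8569/7632 ≈ 1.1228)
1/(24688 + (E - 3869)) = 1/(24688 + (8569/7632 - 3869)) = 1/(24688 - 29519639/7632) = 1/(158899177/7632) = 7632/158899177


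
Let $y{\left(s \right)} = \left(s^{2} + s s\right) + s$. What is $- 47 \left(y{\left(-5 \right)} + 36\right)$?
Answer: $-3807$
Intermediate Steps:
$y{\left(s \right)} = s + 2 s^{2}$ ($y{\left(s \right)} = \left(s^{2} + s^{2}\right) + s = 2 s^{2} + s = s + 2 s^{2}$)
$- 47 \left(y{\left(-5 \right)} + 36\right) = - 47 \left(- 5 \left(1 + 2 \left(-5\right)\right) + 36\right) = - 47 \left(- 5 \left(1 - 10\right) + 36\right) = - 47 \left(\left(-5\right) \left(-9\right) + 36\right) = - 47 \left(45 + 36\right) = \left(-47\right) 81 = -3807$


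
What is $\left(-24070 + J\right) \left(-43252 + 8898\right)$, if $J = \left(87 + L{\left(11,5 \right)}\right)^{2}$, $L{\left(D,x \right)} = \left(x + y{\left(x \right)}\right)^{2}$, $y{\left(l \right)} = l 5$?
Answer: $-32639701046$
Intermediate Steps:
$y{\left(l \right)} = 5 l$
$L{\left(D,x \right)} = 36 x^{2}$ ($L{\left(D,x \right)} = \left(x + 5 x\right)^{2} = \left(6 x\right)^{2} = 36 x^{2}$)
$J = 974169$ ($J = \left(87 + 36 \cdot 5^{2}\right)^{2} = \left(87 + 36 \cdot 25\right)^{2} = \left(87 + 900\right)^{2} = 987^{2} = 974169$)
$\left(-24070 + J\right) \left(-43252 + 8898\right) = \left(-24070 + 974169\right) \left(-43252 + 8898\right) = 950099 \left(-34354\right) = -32639701046$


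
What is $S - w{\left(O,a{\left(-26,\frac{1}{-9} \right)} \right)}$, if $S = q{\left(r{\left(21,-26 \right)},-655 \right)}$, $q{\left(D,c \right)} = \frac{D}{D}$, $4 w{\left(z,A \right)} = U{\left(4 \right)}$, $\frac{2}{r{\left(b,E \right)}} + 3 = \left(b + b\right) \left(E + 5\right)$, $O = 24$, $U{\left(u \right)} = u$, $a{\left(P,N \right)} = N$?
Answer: $0$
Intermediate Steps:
$r{\left(b,E \right)} = \frac{2}{-3 + 2 b \left(5 + E\right)}$ ($r{\left(b,E \right)} = \frac{2}{-3 + \left(b + b\right) \left(E + 5\right)} = \frac{2}{-3 + 2 b \left(5 + E\right)}$)
$w{\left(z,A \right)} = 1$ ($w{\left(z,A \right)} = \frac{1}{4} \cdot 4 = 1$)
$q{\left(D,c \right)} = 1$
$S = 1$
$S - w{\left(O,a{\left(-26,\frac{1}{-9} \right)} \right)} = 1 - 1 = 0$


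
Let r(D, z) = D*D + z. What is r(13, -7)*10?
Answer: 1620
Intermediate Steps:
r(D, z) = z + D² (r(D, z) = D² + z = z + D²)
r(13, -7)*10 = (-7 + 13²)*10 = (-7 + 169)*10 = 162*10 = 1620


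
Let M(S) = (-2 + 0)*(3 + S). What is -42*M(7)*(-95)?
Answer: -79800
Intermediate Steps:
M(S) = -6 - 2*S (M(S) = -2*(3 + S) = -6 - 2*S)
-42*M(7)*(-95) = -42*(-6 - 2*7)*(-95) = -42*(-6 - 14)*(-95) = -42*(-20)*(-95) = 840*(-95) = -79800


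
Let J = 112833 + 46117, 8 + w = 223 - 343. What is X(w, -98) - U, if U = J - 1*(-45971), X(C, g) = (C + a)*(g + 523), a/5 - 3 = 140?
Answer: 44554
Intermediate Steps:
w = -128 (w = -8 + (223 - 343) = -8 - 120 = -128)
J = 158950
a = 715 (a = 15 + 5*140 = 15 + 700 = 715)
X(C, g) = (523 + g)*(715 + C) (X(C, g) = (C + 715)*(g + 523) = (715 + C)*(523 + g) = (523 + g)*(715 + C))
U = 204921 (U = 158950 - 1*(-45971) = 158950 + 45971 = 204921)
X(w, -98) - U = (373945 + 523*(-128) + 715*(-98) - 128*(-98)) - 1*204921 = (373945 - 66944 - 70070 + 12544) - 204921 = 249475 - 204921 = 44554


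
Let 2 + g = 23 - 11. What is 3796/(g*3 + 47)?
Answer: 3796/77 ≈ 49.299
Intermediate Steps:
g = 10 (g = -2 + (23 - 11) = -2 + 12 = 10)
3796/(g*3 + 47) = 3796/(10*3 + 47) = 3796/(30 + 47) = 3796/77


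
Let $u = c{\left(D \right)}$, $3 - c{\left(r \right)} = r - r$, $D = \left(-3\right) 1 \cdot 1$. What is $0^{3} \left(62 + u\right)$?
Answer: $0$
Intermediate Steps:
$D = -3$ ($D = \left(-3\right) 1 = -3$)
$c{\left(r \right)} = 3$ ($c{\left(r \right)} = 3 - \left(r - r\right) = 3 - 0 = 3 + 0 = 3$)
$u = 3$
$0^{3} \left(62 + u\right) = 0^{3} \left(62 + 3\right) = 0 \cdot 65 = 0$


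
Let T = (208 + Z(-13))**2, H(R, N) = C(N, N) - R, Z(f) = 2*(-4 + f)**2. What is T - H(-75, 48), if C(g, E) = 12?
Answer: 617709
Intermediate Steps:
H(R, N) = 12 - R
T = 617796 (T = (208 + 2*(-4 - 13)**2)**2 = (208 + 2*(-17)**2)**2 = (208 + 2*289)**2 = (208 + 578)**2 = 786**2 = 617796)
T - H(-75, 48) = 617796 - (12 - 1*(-75)) = 617796 - (12 + 75) = 617796 - 1*87 = 617796 - 87 = 617709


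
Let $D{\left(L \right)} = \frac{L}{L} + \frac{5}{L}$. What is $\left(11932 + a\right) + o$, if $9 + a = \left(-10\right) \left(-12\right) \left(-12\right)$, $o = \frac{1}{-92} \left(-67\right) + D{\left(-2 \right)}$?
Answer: $\frac{964365}{92} \approx 10482.0$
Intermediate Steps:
$D{\left(L \right)} = 1 + \frac{5}{L}$
$o = - \frac{71}{92}$ ($o = \frac{1}{-92} \left(-67\right) + \frac{5 - 2}{-2} = \left(- \frac{1}{92}\right) \left(-67\right) - \frac{3}{2} = \frac{67}{92} - \frac{3}{2} = - \frac{71}{92} \approx -0.77174$)
$a = -1449$ ($a = -9 + \left(-10\right) \left(-12\right) \left(-12\right) = -9 + 120 \left(-12\right) = -9 - 1440 = -1449$)
$\left(11932 + a\right) + o = \left(11932 - 1449\right) - \frac{71}{92} = 10483 - \frac{71}{92} = \frac{964365}{92}$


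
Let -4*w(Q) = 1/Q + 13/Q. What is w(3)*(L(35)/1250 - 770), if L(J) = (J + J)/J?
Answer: 3368743/3750 ≈ 898.33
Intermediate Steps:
w(Q) = -7/(2*Q) (w(Q) = -(1/Q + 13/Q)/4 = -7/(2*Q))
L(J) = 2 (L(J) = (2*J)/J = 2)
w(3)*(L(35)/1250 - 770) = (-7/2/3)*(2/1250 - 770) = (-7/2*⅓)*(2*(1/1250) - 770) = -7*(1/625 - 770)/6 = -7/6*(-481249/625) = 3368743/3750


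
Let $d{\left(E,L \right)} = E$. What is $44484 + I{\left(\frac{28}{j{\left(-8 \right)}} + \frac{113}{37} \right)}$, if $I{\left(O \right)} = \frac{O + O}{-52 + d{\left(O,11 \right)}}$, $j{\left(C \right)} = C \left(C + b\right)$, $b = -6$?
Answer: $\frac{320595210}{7207} \approx 44484.0$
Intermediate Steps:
$j{\left(C \right)} = C \left(-6 + C\right)$ ($j{\left(C \right)} = C \left(C - 6\right) = C \left(-6 + C\right)$)
$I{\left(O \right)} = \frac{2 O}{-52 + O}$ ($I{\left(O \right)} = \frac{O + O}{-52 + O} = \frac{2 O}{-52 + O}$)
$44484 + I{\left(\frac{28}{j{\left(-8 \right)}} + \frac{113}{37} \right)} = 44484 + \frac{2 \left(\frac{28}{\left(-8\right) \left(-6 - 8\right)} + \frac{113}{37}\right)}{-52 + \left(\frac{28}{\left(-8\right) \left(-6 - 8\right)} + \frac{113}{37}\right)} = 44484 + \frac{2 \left(\frac{28}{\left(-8\right) \left(-14\right)} + 113 \cdot \frac{1}{37}\right)}{-52 + \left(\frac{28}{\left(-8\right) \left(-14\right)} + 113 \cdot \frac{1}{37}\right)} = 44484 + \frac{2 \left(\frac{28}{112} + \frac{113}{37}\right)}{-52 + \left(\frac{28}{112} + \frac{113}{37}\right)} = 44484 + \frac{2 \left(28 \cdot \frac{1}{112} + \frac{113}{37}\right)}{-52 + \left(28 \cdot \frac{1}{112} + \frac{113}{37}\right)} = 44484 + \frac{2 \left(\frac{1}{4} + \frac{113}{37}\right)}{-52 + \left(\frac{1}{4} + \frac{113}{37}\right)} = 44484 + 2 \cdot \frac{489}{148} \frac{1}{-52 + \frac{489}{148}} = 44484 + 2 \cdot \frac{489}{148} \frac{1}{- \frac{7207}{148}} = 44484 + 2 \cdot \frac{489}{148} \left(- \frac{148}{7207}\right) = 44484 - \frac{978}{7207} = \frac{320595210}{7207}$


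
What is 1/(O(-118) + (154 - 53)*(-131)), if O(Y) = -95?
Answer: -1/13326 ≈ -7.5041e-5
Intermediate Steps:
1/(O(-118) + (154 - 53)*(-131)) = 1/(-95 + (154 - 53)*(-131)) = 1/(-95 + 101*(-131)) = 1/(-95 - 13231) = 1/(-13326) = -1/13326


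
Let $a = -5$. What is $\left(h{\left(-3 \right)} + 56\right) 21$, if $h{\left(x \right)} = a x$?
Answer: $1491$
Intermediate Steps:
$h{\left(x \right)} = - 5 x$
$\left(h{\left(-3 \right)} + 56\right) 21 = \left(\left(-5\right) \left(-3\right) + 56\right) 21 = \left(15 + 56\right) 21 = 71 \cdot 21 = 1491$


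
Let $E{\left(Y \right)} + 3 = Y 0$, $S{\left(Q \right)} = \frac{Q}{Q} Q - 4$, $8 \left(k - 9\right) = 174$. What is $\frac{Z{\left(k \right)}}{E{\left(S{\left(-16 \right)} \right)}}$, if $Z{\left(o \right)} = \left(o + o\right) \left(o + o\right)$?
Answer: $- \frac{5043}{4} \approx -1260.8$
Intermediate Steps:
$k = \frac{123}{4}$ ($k = 9 + \frac{1}{8} \cdot 174 = 9 + \frac{87}{4} = \frac{123}{4} \approx 30.75$)
$S{\left(Q \right)} = -4 + Q$ ($S{\left(Q \right)} = 1 Q - 4 = Q - 4 = -4 + Q$)
$Z{\left(o \right)} = 4 o^{2}$ ($Z{\left(o \right)} = 2 o 2 o = 4 o^{2}$)
$E{\left(Y \right)} = -3$ ($E{\left(Y \right)} = -3 + Y 0 = -3 + 0 = -3$)
$\frac{Z{\left(k \right)}}{E{\left(S{\left(-16 \right)} \right)}} = \frac{4 \left(\frac{123}{4}\right)^{2}}{-3} = 4 \cdot \frac{15129}{16} \left(- \frac{1}{3}\right) = \frac{15129}{4} \left(- \frac{1}{3}\right) = - \frac{5043}{4}$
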